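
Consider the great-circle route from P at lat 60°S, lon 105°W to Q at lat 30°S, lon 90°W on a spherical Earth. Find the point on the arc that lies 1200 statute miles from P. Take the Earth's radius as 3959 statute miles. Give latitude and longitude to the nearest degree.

≈ lat 44°S, lon 95°W

Write both endpoints as unit vectors p₁, p₂ with components (cos φ cos λ, cos φ sin λ, sin φ).
The central angle between the endpoints is δ = arccos(p₁·p₂) ≈ 0.552 rad (31.6°). The total great-circle distance is δ·R ≈ 0.552 × 3959 ≈ 2187 mi, so the target fraction is f = 1200/2187 ≈ 0.549.
Interpolate at f ≈ 0.549 with slerp weights a = sin((1−f)δ)/sin δ ≈ 0.470, b = sin(fδ)/sin δ ≈ 0.569.
p = a·p₁ + b·p₂ ≈ (-0.061, -0.720, -0.692); φ = arcsin(p_z) ≈ -43.76°, λ = atan2(p_y, p_x) ≈ -94.83°.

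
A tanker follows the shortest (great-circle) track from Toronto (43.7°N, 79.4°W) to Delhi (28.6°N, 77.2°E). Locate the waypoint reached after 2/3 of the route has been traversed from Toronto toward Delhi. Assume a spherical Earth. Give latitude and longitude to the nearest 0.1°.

Convert each endpoint to a unit vector on the sphere (x = cos φ cos λ, y = cos φ sin λ, z = sin φ).
The central angle between the endpoints is δ = arccos(p₁·p₂) ≈ 1.825 rad (104.6°).
Interpolate at f = 2/3 with slerp weights a = sin((1−f)δ)/sin δ ≈ 0.591, b = sin(fδ)/sin δ ≈ 0.969.
p = a·p₁ + b·p₂ ≈ (0.267, 0.410, 0.872); φ = arcsin(p_z) ≈ 60.70°, λ = atan2(p_y, p_x) ≈ 56.93°.

≈ 60.7°N, 56.9°E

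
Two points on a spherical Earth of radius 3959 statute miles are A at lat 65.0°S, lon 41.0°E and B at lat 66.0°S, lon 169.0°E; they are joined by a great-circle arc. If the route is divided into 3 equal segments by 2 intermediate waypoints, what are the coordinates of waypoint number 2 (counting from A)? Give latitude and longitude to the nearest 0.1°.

Write both endpoints as unit vectors p₁, p₂ with components (cos φ cos λ, cos φ sin λ, sin φ).
The central angle between the endpoints is δ = arccos(p₁·p₂) ≈ 0.764 rad (43.8°).
Interpolate at f = 2/3 with slerp weights a = sin((1−f)δ)/sin δ ≈ 0.364, b = sin(fδ)/sin δ ≈ 0.705.
p = a·p₁ + b·p₂ ≈ (-0.165, 0.156, -0.974); φ = arcsin(p_z) ≈ -76.88°, λ = atan2(p_y, p_x) ≈ 136.71°.

≈ lat 76.9°S, lon 136.7°E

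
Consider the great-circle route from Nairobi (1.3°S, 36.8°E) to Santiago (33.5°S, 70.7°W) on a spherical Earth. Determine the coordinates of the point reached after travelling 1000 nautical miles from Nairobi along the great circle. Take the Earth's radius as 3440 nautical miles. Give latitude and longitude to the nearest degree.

Write both endpoints as unit vectors p₁, p₂ with components (cos φ cos λ, cos φ sin λ, sin φ).
The central angle between the endpoints is δ = arccos(p₁·p₂) ≈ 1.811 rad (103.8°). The total great-circle distance is δ·R ≈ 1.811 × 3440 ≈ 6231 nmi, so the target fraction is f = 1000/6231 ≈ 0.160.
Interpolate at f ≈ 0.160 with slerp weights a = sin((1−f)δ)/sin δ ≈ 1.028, b = sin(fδ)/sin δ ≈ 0.295.
p = a·p₁ + b·p₂ ≈ (0.905, 0.384, -0.186); φ = arcsin(p_z) ≈ -10.73°, λ = atan2(p_y, p_x) ≈ 22.98°.

≈ 11°S, 23°E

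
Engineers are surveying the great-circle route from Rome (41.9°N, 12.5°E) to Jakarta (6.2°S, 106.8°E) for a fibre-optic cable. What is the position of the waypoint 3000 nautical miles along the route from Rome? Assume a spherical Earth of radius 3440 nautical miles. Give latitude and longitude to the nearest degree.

Write both endpoints as unit vectors p₁, p₂ with components (cos φ cos λ, cos φ sin λ, sin φ).
The central angle between the endpoints is δ = arccos(p₁·p₂) ≈ 1.699 rad (97.3°). The total great-circle distance is δ·R ≈ 1.699 × 3440 ≈ 5844 nmi, so the target fraction is f = 3000/5844 ≈ 0.513.
Interpolate at f ≈ 0.513 with slerp weights a = sin((1−f)δ)/sin δ ≈ 0.742, b = sin(fδ)/sin δ ≈ 0.772.
p = a·p₁ + b·p₂ ≈ (0.317, 0.854, 0.412); φ = arcsin(p_z) ≈ 24.33°, λ = atan2(p_y, p_x) ≈ 69.63°.

≈ 24°N, 70°E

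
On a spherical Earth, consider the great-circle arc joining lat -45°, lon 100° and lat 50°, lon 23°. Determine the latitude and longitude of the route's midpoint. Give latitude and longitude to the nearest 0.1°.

Convert each endpoint to a unit vector on the sphere (x = cos φ cos λ, y = cos φ sin λ, z = sin φ).
The central angle between the endpoints is δ = arccos(p₁·p₂) ≈ 2.026 rad (116.1°).
Interpolate at f = 1/2 with slerp weights a = sin((1−f)δ)/sin δ ≈ 0.944, b = sin(fδ)/sin δ ≈ 0.944.
p = a·p₁ + b·p₂ ≈ (0.443, 0.895, 0.056); φ = arcsin(p_z) ≈ 3.19°, λ = atan2(p_y, p_x) ≈ 63.67°.

≈ lat 3.2°, lon 63.7°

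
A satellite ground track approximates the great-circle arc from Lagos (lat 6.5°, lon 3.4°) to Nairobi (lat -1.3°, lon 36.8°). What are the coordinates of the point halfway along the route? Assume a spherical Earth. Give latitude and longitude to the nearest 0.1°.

≈ lat 2.7°, lon 20.2°

Write both endpoints as unit vectors p₁, p₂ with components (cos φ cos λ, cos φ sin λ, sin φ).
The central angle between the endpoints is δ = arccos(p₁·p₂) ≈ 0.598 rad (34.2°).
Interpolate at f = 1/2 with slerp weights a = sin((1−f)δ)/sin δ ≈ 0.523, b = sin(fδ)/sin δ ≈ 0.523.
p = a·p₁ + b·p₂ ≈ (0.938, 0.344, 0.047); φ = arcsin(p_z) ≈ 2.71°, λ = atan2(p_y, p_x) ≈ 20.15°.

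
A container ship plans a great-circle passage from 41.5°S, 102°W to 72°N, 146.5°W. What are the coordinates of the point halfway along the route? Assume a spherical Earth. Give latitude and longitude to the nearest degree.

≈ 16°N, 115°W

Write both endpoints as unit vectors p₁, p₂ with components (cos φ cos λ, cos φ sin λ, sin φ).
The central angle between the endpoints is δ = arccos(p₁·p₂) ≈ 2.055 rad (117.7°).
Interpolate at f = 1/2 with slerp weights a = sin((1−f)δ)/sin δ ≈ 0.967, b = sin(fδ)/sin δ ≈ 0.967.
p = a·p₁ + b·p₂ ≈ (-0.400, -0.873, 0.279); φ = arcsin(p_z) ≈ 16.19°, λ = atan2(p_y, p_x) ≈ -114.60°.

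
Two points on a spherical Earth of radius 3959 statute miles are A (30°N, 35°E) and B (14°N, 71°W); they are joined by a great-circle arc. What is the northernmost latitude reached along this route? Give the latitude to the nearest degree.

≈ 36°N

The great circle lies in the plane with unit normal n̂ = (p₁ × p₂)/|p₁ × p₂|.
Here n̂_z ≈ -0.813; the vertex latitude is φ_max = arccos|n̂_z| ≈ 35.6°.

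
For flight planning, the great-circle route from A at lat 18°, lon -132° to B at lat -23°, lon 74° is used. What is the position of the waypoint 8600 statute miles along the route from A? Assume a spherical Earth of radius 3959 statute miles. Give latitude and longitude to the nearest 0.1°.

Convert each endpoint to a unit vector on the sphere (x = cos φ cos λ, y = cos φ sin λ, z = sin φ).
The central angle between the endpoints is δ = arccos(p₁·p₂) ≈ 2.708 rad (155.2°). The total great-circle distance is δ·R ≈ 2.708 × 3959 ≈ 10722 mi, so the target fraction is f = 8600/10722 ≈ 0.802.
Interpolate at f ≈ 0.802 with slerp weights a = sin((1−f)δ)/sin δ ≈ 1.216, b = sin(fδ)/sin δ ≈ 1.964.
p = a·p₁ + b·p₂ ≈ (-0.276, 0.878, -0.391); φ = arcsin(p_z) ≈ -23.04°, λ = atan2(p_y, p_x) ≈ 107.45°.

≈ lat -23.0°, lon 107.4°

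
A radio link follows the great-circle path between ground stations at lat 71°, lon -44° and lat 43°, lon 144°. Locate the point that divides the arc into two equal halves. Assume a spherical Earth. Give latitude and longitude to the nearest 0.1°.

From cos δ = sin φ₁ sin φ₂ + cos φ₁ cos φ₂ cos Δλ, the central angle is δ ≈ 1.149 rad (65.9°).
Interpolate at f = 1/2 with slerp weights a = sin((1−f)δ)/sin δ ≈ 0.596, b = sin(fδ)/sin δ ≈ 0.596.
p = a·p₁ + b·p₂ ≈ (-0.213, 0.121, 0.969); φ = arcsin(p_z) ≈ 75.81°, λ = atan2(p_y, p_x) ≈ 150.32°.

≈ lat 75.8°, lon 150.3°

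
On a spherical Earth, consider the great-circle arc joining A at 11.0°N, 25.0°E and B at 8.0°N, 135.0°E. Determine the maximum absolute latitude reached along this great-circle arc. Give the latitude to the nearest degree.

The great circle lies in the plane with unit normal n̂ = (p₁ × p₂)/|p₁ × p₂|.
Here n̂_z ≈ +0.959; the vertex latitude is φ_max = arccos|n̂_z| ≈ 16.4°.

≈ 16°N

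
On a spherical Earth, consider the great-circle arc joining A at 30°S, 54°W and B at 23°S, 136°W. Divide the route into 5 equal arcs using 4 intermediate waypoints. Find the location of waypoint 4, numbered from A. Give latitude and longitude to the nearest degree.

Convert each endpoint to a unit vector on the sphere (x = cos φ cos λ, y = cos φ sin λ, z = sin φ).
The central angle between the endpoints is δ = arccos(p₁·p₂) ≈ 1.259 rad (72.2°).
Interpolate at f = 4/5 with slerp weights a = sin((1−f)δ)/sin δ ≈ 0.262, b = sin(fδ)/sin δ ≈ 0.888.
p = a·p₁ + b·p₂ ≈ (-0.455, -0.751, -0.478); φ = arcsin(p_z) ≈ -28.55°, λ = atan2(p_y, p_x) ≈ -121.19°.

≈ 29°S, 121°W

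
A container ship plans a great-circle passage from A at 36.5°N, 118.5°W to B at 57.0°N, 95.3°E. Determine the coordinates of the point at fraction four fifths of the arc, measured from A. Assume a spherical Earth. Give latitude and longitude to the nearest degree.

≈ 70°N, 118°E

From cos δ = sin φ₁ sin φ₂ + cos φ₁ cos φ₂ cos Δλ, the central angle is δ ≈ 1.435 rad (82.2°).
Interpolate at f = 4/5 with slerp weights a = sin((1−f)δ)/sin δ ≈ 0.286, b = sin(fδ)/sin δ ≈ 0.920.
p = a·p₁ + b·p₂ ≈ (-0.156, 0.297, 0.942); φ = arcsin(p_z) ≈ 70.38°, λ = atan2(p_y, p_x) ≈ 117.67°.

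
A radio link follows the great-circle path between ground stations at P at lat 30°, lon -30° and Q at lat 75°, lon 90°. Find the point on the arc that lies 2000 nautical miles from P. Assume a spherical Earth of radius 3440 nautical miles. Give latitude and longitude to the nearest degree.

≈ lat 62°, lon -14°

The haversine formula gives a central angle δ ≈ 1.191 rad (68.2°) between the endpoints. The total great-circle distance is δ·R ≈ 1.191 × 3440 ≈ 4096 nmi, so the target fraction is f = 2000/4096 ≈ 0.488.
Interpolate at f ≈ 0.488 with slerp weights a = sin((1−f)δ)/sin δ ≈ 0.616, b = sin(fδ)/sin δ ≈ 0.591.
p = a·p₁ + b·p₂ ≈ (0.462, -0.114, 0.879); φ = arcsin(p_z) ≈ 61.57°, λ = atan2(p_y, p_x) ≈ -13.83°.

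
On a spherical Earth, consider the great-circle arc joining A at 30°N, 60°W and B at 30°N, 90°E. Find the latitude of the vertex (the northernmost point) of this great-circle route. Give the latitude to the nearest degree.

≈ 66°N

The great circle lies in the plane with unit normal n̂ = (p₁ × p₂)/|p₁ × p₂|.
Here n̂_z ≈ +0.409; the vertex latitude is φ_max = arccos|n̂_z| ≈ 65.9°.
Check via Clairaut: cos φ_max = |cos φ₁| · sin C = cos(30.0°)·sin(28.2°) ≈ 0.409, again giving ≈ 65.9°.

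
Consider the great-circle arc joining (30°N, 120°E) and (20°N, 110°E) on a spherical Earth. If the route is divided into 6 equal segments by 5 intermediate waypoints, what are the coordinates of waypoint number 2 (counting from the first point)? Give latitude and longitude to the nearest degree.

Convert each endpoint to a unit vector on the sphere (x = cos φ cos λ, y = cos φ sin λ, z = sin φ).
The central angle between the endpoints is δ = arccos(p₁·p₂) ≈ 0.235 rad (13.5°).
Interpolate at f = 2/6 with slerp weights a = sin((1−f)δ)/sin δ ≈ 0.670, b = sin(fδ)/sin δ ≈ 0.336.
p = a·p₁ + b·p₂ ≈ (-0.398, 0.799, 0.450); φ = arcsin(p_z) ≈ 26.74°, λ = atan2(p_y, p_x) ≈ 116.48°.

≈ (27°N, 116°E)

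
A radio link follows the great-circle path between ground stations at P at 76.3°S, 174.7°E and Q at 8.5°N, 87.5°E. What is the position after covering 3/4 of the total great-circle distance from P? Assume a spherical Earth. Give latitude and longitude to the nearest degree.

Write both endpoints as unit vectors p₁, p₂ with components (cos φ cos λ, cos φ sin λ, sin φ).
The central angle between the endpoints is δ = arccos(p₁·p₂) ≈ 1.703 rad (97.6°).
Interpolate at f = 3/4 with slerp weights a = sin((1−f)δ)/sin δ ≈ 0.417, b = sin(fδ)/sin δ ≈ 0.966.
p = a·p₁ + b·p₂ ≈ (-0.057, 0.963, -0.262); φ = arcsin(p_z) ≈ -15.20°, λ = atan2(p_y, p_x) ≈ 93.36°.

≈ 15°S, 93°E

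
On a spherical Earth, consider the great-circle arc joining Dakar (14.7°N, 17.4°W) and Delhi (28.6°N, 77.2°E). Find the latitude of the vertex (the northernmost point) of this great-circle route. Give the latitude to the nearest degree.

≈ 32°N

The great circle lies in the plane with unit normal n̂ = (p₁ × p₂)/|p₁ × p₂|.
Here n̂_z ≈ +0.848; the vertex latitude is φ_max = arccos|n̂_z| ≈ 32.0°.
Check via Clairaut: cos φ_max = |cos φ₁| · sin C = cos(14.7°)·sin(61.2°) ≈ 0.848, again giving ≈ 32.0°.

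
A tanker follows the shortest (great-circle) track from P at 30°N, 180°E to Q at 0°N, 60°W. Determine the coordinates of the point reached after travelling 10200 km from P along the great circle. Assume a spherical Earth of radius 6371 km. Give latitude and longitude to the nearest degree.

≈ 13°N, 80°W

Write both endpoints as unit vectors p₁, p₂ with components (cos φ cos λ, cos φ sin λ, sin φ).
The central angle between the endpoints is δ = arccos(p₁·p₂) ≈ 2.019 rad (115.7°). The total great-circle distance is δ·R ≈ 2.019 × 6371 ≈ 12861 km, so the target fraction is f = 10200/12861 ≈ 0.793.
Interpolate at f ≈ 0.793 with slerp weights a = sin((1−f)δ)/sin δ ≈ 0.450, b = sin(fδ)/sin δ ≈ 1.109.
p = a·p₁ + b·p₂ ≈ (0.165, -0.960, 0.225); φ = arcsin(p_z) ≈ 13.00°, λ = atan2(p_y, p_x) ≈ -80.26°.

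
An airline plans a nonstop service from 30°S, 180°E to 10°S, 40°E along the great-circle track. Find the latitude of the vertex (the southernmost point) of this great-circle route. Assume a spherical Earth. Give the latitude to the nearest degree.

The great circle lies in the plane with unit normal n̂ = (p₁ × p₂)/|p₁ × p₂|.
Here n̂_z ≈ -0.665; the vertex latitude is φ_max = arccos|n̂_z| ≈ 48.3°.
Check via Clairaut: cos φ_max = |cos φ₁| · sin C = cos(30.0°)·sin(129.8°) ≈ 0.665, again giving ≈ 48.3°.

≈ 48°S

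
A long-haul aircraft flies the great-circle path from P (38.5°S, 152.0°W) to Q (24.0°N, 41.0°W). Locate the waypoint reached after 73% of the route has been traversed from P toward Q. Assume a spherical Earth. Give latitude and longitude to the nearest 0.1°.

Write both endpoints as unit vectors p₁, p₂ with components (cos φ cos λ, cos φ sin λ, sin φ).
The central angle between the endpoints is δ = arccos(p₁·p₂) ≈ 2.105 rad (120.6°).
Interpolate at f = 0.73 with slerp weights a = sin((1−f)δ)/sin δ ≈ 0.626, b = sin(fδ)/sin δ ≈ 1.161.
p = a·p₁ + b·p₂ ≈ (0.368, -0.926, 0.083); φ = arcsin(p_z) ≈ 4.76°, λ = atan2(p_y, p_x) ≈ -68.30°.

≈ (4.8°N, 68.3°W)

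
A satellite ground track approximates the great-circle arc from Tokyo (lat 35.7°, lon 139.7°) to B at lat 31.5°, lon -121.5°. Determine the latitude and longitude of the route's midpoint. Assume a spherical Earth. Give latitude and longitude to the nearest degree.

≈ lat 46°, lon -169°

Write both endpoints as unit vectors p₁, p₂ with components (cos φ cos λ, cos φ sin λ, sin φ).
The central angle between the endpoints is δ = arccos(p₁·p₂) ≈ 1.370 rad (78.5°).
Interpolate at f = 1/2 with slerp weights a = sin((1−f)δ)/sin δ ≈ 0.646, b = sin(fδ)/sin δ ≈ 0.646.
p = a·p₁ + b·p₂ ≈ (-0.688, -0.130, 0.714); φ = arcsin(p_z) ≈ 45.58°, λ = atan2(p_y, p_x) ≈ -169.27°.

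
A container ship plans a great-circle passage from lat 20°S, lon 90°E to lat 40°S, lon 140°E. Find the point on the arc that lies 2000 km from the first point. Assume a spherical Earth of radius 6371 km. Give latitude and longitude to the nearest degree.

≈ lat 30°S, lon 107°E

Write both endpoints as unit vectors p₁, p₂ with components (cos φ cos λ, cos φ sin λ, sin φ).
The central angle between the endpoints is δ = arccos(p₁·p₂) ≈ 0.820 rad (47.0°). The total great-circle distance is δ·R ≈ 0.820 × 6371 ≈ 5221 km, so the target fraction is f = 2000/5221 ≈ 0.383.
Interpolate at f ≈ 0.383 with slerp weights a = sin((1−f)δ)/sin δ ≈ 0.663, b = sin(fδ)/sin δ ≈ 0.423.
p = a·p₁ + b·p₂ ≈ (-0.248, 0.831, -0.498); φ = arcsin(p_z) ≈ -29.88°, λ = atan2(p_y, p_x) ≈ 106.62°.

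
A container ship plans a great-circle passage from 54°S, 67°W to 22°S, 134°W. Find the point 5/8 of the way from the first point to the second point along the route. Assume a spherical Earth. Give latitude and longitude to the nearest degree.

≈ 38°S, 116°W

Convert each endpoint to a unit vector on the sphere (x = cos φ cos λ, y = cos φ sin λ, z = sin φ).
The central angle between the endpoints is δ = arccos(p₁·p₂) ≈ 1.029 rad (58.9°).
Interpolate at f = 5/8 with slerp weights a = sin((1−f)δ)/sin δ ≈ 0.439, b = sin(fδ)/sin δ ≈ 0.700.
p = a·p₁ + b·p₂ ≈ (-0.350, -0.704, -0.618); φ = arcsin(p_z) ≈ -38.14°, λ = atan2(p_y, p_x) ≈ -116.41°.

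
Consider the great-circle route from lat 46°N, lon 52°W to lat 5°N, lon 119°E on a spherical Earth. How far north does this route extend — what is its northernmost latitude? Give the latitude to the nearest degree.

≈ 82°N

The great circle lies in the plane with unit normal n̂ = (p₁ × p₂)/|p₁ × p₂|.
Here n̂_z ≈ +0.138; the vertex latitude is φ_max = arccos|n̂_z| ≈ 82.1°.
Check via Clairaut: cos φ_max = |cos φ₁| · sin C = cos(46.0°)·sin(11.5°) ≈ 0.138, again giving ≈ 82.1°.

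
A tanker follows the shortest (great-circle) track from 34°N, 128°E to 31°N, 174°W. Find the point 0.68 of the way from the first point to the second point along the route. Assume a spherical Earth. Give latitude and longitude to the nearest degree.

Write both endpoints as unit vectors p₁, p₂ with components (cos φ cos λ, cos φ sin λ, sin φ).
The central angle between the endpoints is δ = arccos(p₁·p₂) ≈ 0.844 rad (48.3°).
Interpolate at f = 0.68 with slerp weights a = sin((1−f)δ)/sin δ ≈ 0.357, b = sin(fδ)/sin δ ≈ 0.726.
p = a·p₁ + b·p₂ ≈ (-0.802, 0.168, 0.574); φ = arcsin(p_z) ≈ 35.02°, λ = atan2(p_y, p_x) ≈ 168.15°.

≈ 35°N, 168°E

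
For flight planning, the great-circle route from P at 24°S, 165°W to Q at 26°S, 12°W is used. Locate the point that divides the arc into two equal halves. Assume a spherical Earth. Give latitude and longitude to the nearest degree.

Write both endpoints as unit vectors p₁, p₂ with components (cos φ cos λ, cos φ sin λ, sin φ).
The central angle between the endpoints is δ = arccos(p₁·p₂) ≈ 2.157 rad (123.6°).
Interpolate at f = 1/2 with slerp weights a = sin((1−f)δ)/sin δ ≈ 1.058, b = sin(fδ)/sin δ ≈ 1.058.
p = a·p₁ + b·p₂ ≈ (-0.003, -0.448, -0.894); φ = arcsin(p_z) ≈ -63.39°, λ = atan2(p_y, p_x) ≈ -90.44°.

≈ 63°S, 90°W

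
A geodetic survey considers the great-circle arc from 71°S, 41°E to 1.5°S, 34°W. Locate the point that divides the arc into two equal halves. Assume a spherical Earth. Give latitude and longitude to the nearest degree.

From cos δ = sin φ₁ sin φ₂ + cos φ₁ cos φ₂ cos Δλ, the central angle is δ ≈ 1.462 rad (83.7°).
Interpolate at f = 1/2 with slerp weights a = sin((1−f)δ)/sin δ ≈ 0.671, b = sin(fδ)/sin δ ≈ 0.671.
p = a·p₁ + b·p₂ ≈ (0.721, -0.232, -0.652); φ = arcsin(p_z) ≈ -40.73°, λ = atan2(p_y, p_x) ≈ -17.82°.

≈ 41°S, 18°W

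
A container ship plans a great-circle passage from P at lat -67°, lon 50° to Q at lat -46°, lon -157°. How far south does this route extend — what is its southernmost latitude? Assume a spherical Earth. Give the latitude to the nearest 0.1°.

The great circle lies in the plane with unit normal n̂ = (p₁ × p₂)/|p₁ × p₂|.
Here n̂_z ≈ +0.136; the vertex latitude is φ_max = arccos|n̂_z| ≈ 82.2°.

≈ -82.2°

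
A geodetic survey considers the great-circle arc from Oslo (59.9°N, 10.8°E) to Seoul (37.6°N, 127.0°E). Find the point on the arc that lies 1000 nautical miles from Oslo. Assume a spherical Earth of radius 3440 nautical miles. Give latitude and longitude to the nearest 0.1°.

≈ (67.3°N, 45.1°E)

From cos δ = sin φ₁ sin φ₂ + cos φ₁ cos φ₂ cos Δλ, the central angle is δ ≈ 1.211 rad (69.4°). The total great-circle distance is δ·R ≈ 1.211 × 3440 ≈ 4165 nmi, so the target fraction is f = 1000/4165 ≈ 0.240.
Interpolate at f ≈ 0.240 with slerp weights a = sin((1−f)δ)/sin δ ≈ 0.850, b = sin(fδ)/sin δ ≈ 0.306.
p = a·p₁ + b·p₂ ≈ (0.273, 0.274, 0.922); φ = arcsin(p_z) ≈ 67.27°, λ = atan2(p_y, p_x) ≈ 45.10°.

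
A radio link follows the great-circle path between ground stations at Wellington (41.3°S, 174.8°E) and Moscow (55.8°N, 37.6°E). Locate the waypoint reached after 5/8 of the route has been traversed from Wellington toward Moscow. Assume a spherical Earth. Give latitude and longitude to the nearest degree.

≈ 33°N, 114°E

Convert each endpoint to a unit vector on the sphere (x = cos φ cos λ, y = cos φ sin λ, z = sin φ).
The central angle between the endpoints is δ = arccos(p₁·p₂) ≈ 2.598 rad (148.8°).
Interpolate at f = 5/8 with slerp weights a = sin((1−f)δ)/sin δ ≈ 1.599, b = sin(fδ)/sin δ ≈ 1.930.
p = a·p₁ + b·p₂ ≈ (-0.337, 0.771, 0.541); φ = arcsin(p_z) ≈ 32.75°, λ = atan2(p_y, p_x) ≈ 113.60°.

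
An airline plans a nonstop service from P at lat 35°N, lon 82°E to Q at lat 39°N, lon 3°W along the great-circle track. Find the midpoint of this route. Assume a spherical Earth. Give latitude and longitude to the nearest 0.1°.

Convert each endpoint to a unit vector on the sphere (x = cos φ cos λ, y = cos φ sin λ, z = sin φ).
The central angle between the endpoints is δ = arccos(p₁·p₂) ≈ 1.141 rad (65.4°).
Interpolate at f = 1/2 with slerp weights a = sin((1−f)δ)/sin δ ≈ 0.594, b = sin(fδ)/sin δ ≈ 0.594.
p = a·p₁ + b·p₂ ≈ (0.529, 0.458, 0.715); φ = arcsin(p_z) ≈ 45.62°, λ = atan2(p_y, p_x) ≈ 40.88°.

≈ lat 45.6°N, lon 40.9°E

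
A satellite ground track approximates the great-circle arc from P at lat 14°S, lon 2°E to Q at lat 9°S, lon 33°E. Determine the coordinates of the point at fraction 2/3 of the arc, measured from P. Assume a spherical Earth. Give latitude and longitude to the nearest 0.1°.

≈ lat 11.0°S, lon 22.8°E

Write both endpoints as unit vectors p₁, p₂ with components (cos φ cos λ, cos φ sin λ, sin φ).
The central angle between the endpoints is δ = arccos(p₁·p₂) ≈ 0.537 rad (30.8°).
Interpolate at f = 2/3 with slerp weights a = sin((1−f)δ)/sin δ ≈ 0.348, b = sin(fδ)/sin δ ≈ 0.685.
p = a·p₁ + b·p₂ ≈ (0.905, 0.380, -0.191); φ = arcsin(p_z) ≈ -11.03°, λ = atan2(p_y, p_x) ≈ 22.79°.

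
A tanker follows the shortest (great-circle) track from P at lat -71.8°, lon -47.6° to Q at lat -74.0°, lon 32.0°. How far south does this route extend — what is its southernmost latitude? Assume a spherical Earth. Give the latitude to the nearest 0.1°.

≈ -76.8°

The great circle lies in the plane with unit normal n̂ = (p₁ × p₂)/|p₁ × p₂|.
Here n̂_z ≈ +0.228; the vertex latitude is φ_max = arccos|n̂_z| ≈ 76.8°.
Check via Clairaut: cos φ_max = |cos φ₁| · sin C = cos(71.8°)·sin(133.0°) ≈ 0.228, again giving ≈ 76.8°.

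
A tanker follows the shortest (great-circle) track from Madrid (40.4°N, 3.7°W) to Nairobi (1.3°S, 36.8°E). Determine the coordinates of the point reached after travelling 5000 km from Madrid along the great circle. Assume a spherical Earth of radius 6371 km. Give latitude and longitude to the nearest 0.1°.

Write both endpoints as unit vectors p₁, p₂ with components (cos φ cos λ, cos φ sin λ, sin φ).
The central angle between the endpoints is δ = arccos(p₁·p₂) ≈ 0.971 rad (55.7°). The total great-circle distance is δ·R ≈ 0.971 × 6371 ≈ 6188 km, so the target fraction is f = 5000/6188 ≈ 0.808.
Interpolate at f ≈ 0.808 with slerp weights a = sin((1−f)δ)/sin δ ≈ 0.225, b = sin(fδ)/sin δ ≈ 0.856.
p = a·p₁ + b·p₂ ≈ (0.856, 0.502, 0.126); φ = arcsin(p_z) ≈ 7.25°, λ = atan2(p_y, p_x) ≈ 30.37°.

≈ 7.2°N, 30.4°E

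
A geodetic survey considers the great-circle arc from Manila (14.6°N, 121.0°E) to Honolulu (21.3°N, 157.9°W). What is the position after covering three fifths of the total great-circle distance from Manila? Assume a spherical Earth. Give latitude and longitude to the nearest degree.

Write both endpoints as unit vectors p₁, p₂ with components (cos φ cos λ, cos φ sin λ, sin φ).
The central angle between the endpoints is δ = arccos(p₁·p₂) ≈ 1.338 rad (76.6°).
Interpolate at f = 3/5 with slerp weights a = sin((1−f)δ)/sin δ ≈ 0.524, b = sin(fδ)/sin δ ≈ 0.739.
p = a·p₁ + b·p₂ ≈ (-0.899, 0.176, 0.401); φ = arcsin(p_z) ≈ 23.62°, λ = atan2(p_y, p_x) ≈ 168.95°.

≈ 24°N, 169°E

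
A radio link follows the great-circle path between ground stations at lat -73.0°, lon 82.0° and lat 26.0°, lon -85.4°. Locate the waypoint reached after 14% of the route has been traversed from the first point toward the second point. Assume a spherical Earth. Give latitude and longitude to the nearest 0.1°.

≈ lat -85.1°, lon -18.8°

Write both endpoints as unit vectors p₁, p₂ with components (cos φ cos λ, cos φ sin λ, sin φ).
The central angle between the endpoints is δ = arccos(p₁·p₂) ≈ 2.313 rad (132.5°).
Interpolate at f = 0.14 with slerp weights a = sin((1−f)δ)/sin δ ≈ 1.240, b = sin(fδ)/sin δ ≈ 0.432.
p = a·p₁ + b·p₂ ≈ (0.082, -0.028, -0.996); φ = arcsin(p_z) ≈ -85.06°, λ = atan2(p_y, p_x) ≈ -18.78°.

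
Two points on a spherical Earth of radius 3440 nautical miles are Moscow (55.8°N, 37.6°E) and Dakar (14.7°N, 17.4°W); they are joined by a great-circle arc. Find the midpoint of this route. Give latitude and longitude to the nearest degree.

Write both endpoints as unit vectors p₁, p₂ with components (cos φ cos λ, cos φ sin λ, sin φ).
The central angle between the endpoints is δ = arccos(p₁·p₂) ≈ 1.022 rad (58.6°).
Interpolate at f = 1/2 with slerp weights a = sin((1−f)δ)/sin δ ≈ 0.573, b = sin(fδ)/sin δ ≈ 0.573.
p = a·p₁ + b·p₂ ≈ (0.784, 0.031, 0.620); φ = arcsin(p_z) ≈ 38.28°, λ = atan2(p_y, p_x) ≈ 2.25°.

≈ (38°N, 2°E)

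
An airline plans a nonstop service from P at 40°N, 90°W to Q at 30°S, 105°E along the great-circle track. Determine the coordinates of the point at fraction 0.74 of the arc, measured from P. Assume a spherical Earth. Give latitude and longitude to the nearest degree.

≈ 2°N, 135°E

Convert each endpoint to a unit vector on the sphere (x = cos φ cos λ, y = cos φ sin λ, z = sin φ).
The central angle between the endpoints is δ = arccos(p₁·p₂) ≈ 2.866 rad (164.2°).
Interpolate at f = 0.74 with slerp weights a = sin((1−f)δ)/sin δ ≈ 2.490, b = sin(fδ)/sin δ ≈ 3.131.
p = a·p₁ + b·p₂ ≈ (-0.702, 0.712, 0.035); φ = arcsin(p_z) ≈ 2.01°, λ = atan2(p_y, p_x) ≈ 134.60°.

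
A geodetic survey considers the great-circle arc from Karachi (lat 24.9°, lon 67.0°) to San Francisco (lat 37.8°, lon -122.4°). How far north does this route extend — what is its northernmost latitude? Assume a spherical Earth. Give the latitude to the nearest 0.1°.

≈ 82.5°

The great circle lies in the plane with unit normal n̂ = (p₁ × p₂)/|p₁ × p₂|.
Here n̂_z ≈ +0.131; the vertex latitude is φ_max = arccos|n̂_z| ≈ 82.5°.
Check via Clairaut: cos φ_max = |cos φ₁| · sin C = cos(24.9°)·sin(8.3°) ≈ 0.131, again giving ≈ 82.5°.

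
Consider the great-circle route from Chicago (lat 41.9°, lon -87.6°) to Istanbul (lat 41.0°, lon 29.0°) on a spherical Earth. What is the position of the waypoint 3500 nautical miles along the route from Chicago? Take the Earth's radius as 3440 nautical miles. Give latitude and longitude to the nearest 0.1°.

≈ lat 54.2°, lon 4.5°

Convert each endpoint to a unit vector on the sphere (x = cos φ cos λ, y = cos φ sin λ, z = sin φ).
The central angle between the endpoints is δ = arccos(p₁·p₂) ≈ 1.383 rad (79.2°). The total great-circle distance is δ·R ≈ 1.383 × 3440 ≈ 4758 nmi, so the target fraction is f = 3500/4758 ≈ 0.736.
Interpolate at f ≈ 0.736 with slerp weights a = sin((1−f)δ)/sin δ ≈ 0.364, b = sin(fδ)/sin δ ≈ 0.866.
p = a·p₁ + b·p₂ ≈ (0.583, 0.046, 0.811); φ = arcsin(p_z) ≈ 54.21°, λ = atan2(p_y, p_x) ≈ 4.53°.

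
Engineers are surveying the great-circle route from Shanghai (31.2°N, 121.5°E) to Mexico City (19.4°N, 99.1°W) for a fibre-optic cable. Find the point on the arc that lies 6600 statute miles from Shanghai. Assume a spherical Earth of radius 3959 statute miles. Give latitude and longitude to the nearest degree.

≈ (35°N, 115°W)

Convert each endpoint to a unit vector on the sphere (x = cos φ cos λ, y = cos φ sin λ, z = sin φ).
The central angle between the endpoints is δ = arccos(p₁·p₂) ≈ 2.027 rad (116.1°). The total great-circle distance is δ·R ≈ 2.027 × 3959 ≈ 8025 mi, so the target fraction is f = 6600/8025 ≈ 0.822.
Interpolate at f ≈ 0.822 with slerp weights a = sin((1−f)δ)/sin δ ≈ 0.392, b = sin(fδ)/sin δ ≈ 1.109.
p = a·p₁ + b·p₂ ≈ (-0.341, -0.747, 0.571); φ = arcsin(p_z) ≈ 34.85°, λ = atan2(p_y, p_x) ≈ -114.53°.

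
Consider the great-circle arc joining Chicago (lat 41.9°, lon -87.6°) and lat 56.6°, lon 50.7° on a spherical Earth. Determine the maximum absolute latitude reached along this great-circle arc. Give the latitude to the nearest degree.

The great circle lies in the plane with unit normal n̂ = (p₁ × p₂)/|p₁ × p₂|.
Here n̂_z ≈ +0.282; the vertex latitude is φ_max = arccos|n̂_z| ≈ 73.6°.
Check via Clairaut: cos φ_max = |cos φ₁| · sin C = cos(41.9°)·sin(22.2°) ≈ 0.282, again giving ≈ 73.6°.

≈ 74°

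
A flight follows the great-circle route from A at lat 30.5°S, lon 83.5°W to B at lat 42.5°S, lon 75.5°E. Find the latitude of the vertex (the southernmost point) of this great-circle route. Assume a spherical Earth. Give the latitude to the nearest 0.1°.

≈ 76.4°S

The great circle lies in the plane with unit normal n̂ = (p₁ × p₂)/|p₁ × p₂|.
Here n̂_z ≈ +0.235; the vertex latitude is φ_max = arccos|n̂_z| ≈ 76.4°.
Check via Clairaut: cos φ_max = |cos φ₁| · sin C = cos(30.5°)·sin(164.2°) ≈ 0.235, again giving ≈ 76.4°.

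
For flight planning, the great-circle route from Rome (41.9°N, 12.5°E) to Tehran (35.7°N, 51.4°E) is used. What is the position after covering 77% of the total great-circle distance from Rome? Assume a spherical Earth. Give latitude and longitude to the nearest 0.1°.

≈ 38.2°N, 43.2°E

Write both endpoints as unit vectors p₁, p₂ with components (cos φ cos λ, cos φ sin λ, sin φ).
The central angle between the endpoints is δ = arccos(p₁·p₂) ≈ 0.535 rad (30.7°).
Interpolate at f = 0.77 with slerp weights a = sin((1−f)δ)/sin δ ≈ 0.241, b = sin(fδ)/sin δ ≈ 0.785.
p = a·p₁ + b·p₂ ≈ (0.573, 0.537, 0.619); φ = arcsin(p_z) ≈ 38.25°, λ = atan2(p_y, p_x) ≈ 43.16°.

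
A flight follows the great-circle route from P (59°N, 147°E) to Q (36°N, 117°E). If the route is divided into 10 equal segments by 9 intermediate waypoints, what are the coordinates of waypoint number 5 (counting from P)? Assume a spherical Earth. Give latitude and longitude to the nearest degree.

From cos δ = sin φ₁ sin φ₂ + cos φ₁ cos φ₂ cos Δλ, the central angle is δ ≈ 0.526 rad (30.2°).
Interpolate at f = 5/10 with slerp weights a = sin((1−f)δ)/sin δ ≈ 0.518, b = sin(fδ)/sin δ ≈ 0.518.
p = a·p₁ + b·p₂ ≈ (-0.414, 0.519, 0.748); φ = arcsin(p_z) ≈ 48.44°, λ = atan2(p_y, p_x) ≈ 128.60°.

≈ (48°N, 129°E)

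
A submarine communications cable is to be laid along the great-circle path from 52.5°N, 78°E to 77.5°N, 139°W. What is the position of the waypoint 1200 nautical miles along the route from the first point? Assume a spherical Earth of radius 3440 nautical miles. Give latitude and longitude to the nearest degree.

≈ 72°N, 89°E

Write both endpoints as unit vectors p₁, p₂ with components (cos φ cos λ, cos φ sin λ, sin φ).
The central angle between the endpoints is δ = arccos(p₁·p₂) ≈ 0.838 rad (48.0°). The total great-circle distance is δ·R ≈ 0.838 × 3440 ≈ 2881 nmi, so the target fraction is f = 1200/2881 ≈ 0.417.
Interpolate at f ≈ 0.417 with slerp weights a = sin((1−f)δ)/sin δ ≈ 0.632, b = sin(fδ)/sin δ ≈ 0.460.
p = a·p₁ + b·p₂ ≈ (0.005, 0.311, 0.950); φ = arcsin(p_z) ≈ 71.88°, λ = atan2(p_y, p_x) ≈ 89.11°.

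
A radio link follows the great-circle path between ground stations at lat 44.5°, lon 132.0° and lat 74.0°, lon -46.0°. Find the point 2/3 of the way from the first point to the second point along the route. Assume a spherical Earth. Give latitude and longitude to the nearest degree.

From cos δ = sin φ₁ sin φ₂ + cos φ₁ cos φ₂ cos Δλ, the central angle is δ ≈ 1.073 rad (61.5°).
Interpolate at f = 2/3 with slerp weights a = sin((1−f)δ)/sin δ ≈ 0.398, b = sin(fδ)/sin δ ≈ 0.747.
p = a·p₁ + b·p₂ ≈ (-0.047, 0.063, 0.997); φ = arcsin(p_z) ≈ 85.47°, λ = atan2(p_y, p_x) ≈ 126.78°.

≈ lat 85°, lon 127°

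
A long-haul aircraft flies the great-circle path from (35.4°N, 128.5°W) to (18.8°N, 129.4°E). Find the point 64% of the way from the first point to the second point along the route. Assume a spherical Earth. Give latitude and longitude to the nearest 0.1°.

≈ (35.1°N, 160.4°E)

Write both endpoints as unit vectors p₁, p₂ with components (cos φ cos λ, cos φ sin λ, sin φ).
The central angle between the endpoints is δ = arccos(p₁·p₂) ≈ 1.546 rad (88.6°).
Interpolate at f = 0.64 with slerp weights a = sin((1−f)δ)/sin δ ≈ 0.528, b = sin(fδ)/sin δ ≈ 0.836.
p = a·p₁ + b·p₂ ≈ (-0.770, 0.274, 0.575); φ = arcsin(p_z) ≈ 35.13°, λ = atan2(p_y, p_x) ≈ 160.39°.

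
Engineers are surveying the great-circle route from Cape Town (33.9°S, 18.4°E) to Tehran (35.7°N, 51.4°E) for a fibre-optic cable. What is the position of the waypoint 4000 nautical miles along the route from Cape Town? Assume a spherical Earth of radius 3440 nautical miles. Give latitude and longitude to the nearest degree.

The haversine formula gives a central angle δ ≈ 1.329 rad (76.1°) between the endpoints. The total great-circle distance is δ·R ≈ 1.329 × 3440 ≈ 4570 nmi, so the target fraction is f = 4000/4570 ≈ 0.875.
Interpolate at f ≈ 0.875 with slerp weights a = sin((1−f)δ)/sin δ ≈ 0.170, b = sin(fδ)/sin δ ≈ 0.946.
p = a·p₁ + b·p₂ ≈ (0.613, 0.645, 0.457); φ = arcsin(p_z) ≈ 27.19°, λ = atan2(p_y, p_x) ≈ 46.44°.

≈ 27°N, 46°E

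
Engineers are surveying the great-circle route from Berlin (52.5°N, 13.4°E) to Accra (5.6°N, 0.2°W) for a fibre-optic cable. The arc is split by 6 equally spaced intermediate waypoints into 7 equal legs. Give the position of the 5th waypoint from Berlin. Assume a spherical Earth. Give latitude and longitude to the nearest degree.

≈ 19°N, 3°E

From cos δ = sin φ₁ sin φ₂ + cos φ₁ cos φ₂ cos Δλ, the central angle is δ ≈ 0.842 rad (48.2°).
Interpolate at f = 5/7 with slerp weights a = sin((1−f)δ)/sin δ ≈ 0.319, b = sin(fδ)/sin δ ≈ 0.758.
p = a·p₁ + b·p₂ ≈ (0.944, 0.042, 0.327); φ = arcsin(p_z) ≈ 19.11°, λ = atan2(p_y, p_x) ≈ 2.57°.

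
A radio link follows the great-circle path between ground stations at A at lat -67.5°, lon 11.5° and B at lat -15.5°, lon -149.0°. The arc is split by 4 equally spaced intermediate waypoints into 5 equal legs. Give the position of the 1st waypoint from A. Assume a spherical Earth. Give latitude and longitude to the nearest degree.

The haversine formula gives a central angle δ ≈ 1.672 rad (95.8°) between the endpoints.
Interpolate at f = 1/5 with slerp weights a = sin((1−f)δ)/sin δ ≈ 0.978, b = sin(fδ)/sin δ ≈ 0.330.
p = a·p₁ + b·p₂ ≈ (0.094, -0.089, -0.992); φ = arcsin(p_z) ≈ -82.55°, λ = atan2(p_y, p_x) ≈ -43.38°.

≈ lat -83°, lon -43°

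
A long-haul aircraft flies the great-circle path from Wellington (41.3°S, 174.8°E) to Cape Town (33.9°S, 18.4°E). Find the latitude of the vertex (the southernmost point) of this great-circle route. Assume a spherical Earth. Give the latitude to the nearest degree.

≈ 75°S

The great circle lies in the plane with unit normal n̂ = (p₁ × p₂)/|p₁ × p₂|.
Here n̂_z ≈ -0.255; the vertex latitude is φ_max = arccos|n̂_z| ≈ 75.2°.
Check via Clairaut: cos φ_max = |cos φ₁| · sin C = cos(41.3°)·sin(160.2°) ≈ 0.255, again giving ≈ 75.2°.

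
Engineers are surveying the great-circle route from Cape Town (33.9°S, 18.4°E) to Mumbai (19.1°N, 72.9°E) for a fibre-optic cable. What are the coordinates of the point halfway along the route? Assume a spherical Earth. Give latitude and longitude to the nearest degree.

From cos δ = sin φ₁ sin φ₂ + cos φ₁ cos φ₂ cos Δλ, the central angle is δ ≈ 1.294 rad (74.2°).
Interpolate at f = 1/2 with slerp weights a = sin((1−f)δ)/sin δ ≈ 0.627, b = sin(fδ)/sin δ ≈ 0.627.
p = a·p₁ + b·p₂ ≈ (0.668, 0.730, -0.144); φ = arcsin(p_z) ≈ -8.31°, λ = atan2(p_y, p_x) ≈ 47.56°.

≈ 8°S, 48°E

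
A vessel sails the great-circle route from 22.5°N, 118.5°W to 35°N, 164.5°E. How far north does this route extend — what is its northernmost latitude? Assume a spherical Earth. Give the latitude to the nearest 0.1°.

≈ 36.8°N

The great circle lies in the plane with unit normal n̂ = (p₁ × p₂)/|p₁ × p₂|.
Here n̂_z ≈ -0.801; the vertex latitude is φ_max = arccos|n̂_z| ≈ 36.8°.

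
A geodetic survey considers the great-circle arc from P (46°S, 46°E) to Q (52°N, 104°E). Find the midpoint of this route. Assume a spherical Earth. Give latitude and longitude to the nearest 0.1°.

The haversine formula gives a central angle δ ≈ 1.918 rad (109.9°) between the endpoints.
Interpolate at f = 1/2 with slerp weights a = sin((1−f)δ)/sin δ ≈ 0.871, b = sin(fδ)/sin δ ≈ 0.871.
p = a·p₁ + b·p₂ ≈ (0.290, 0.955, 0.060); φ = arcsin(p_z) ≈ 3.43°, λ = atan2(p_y, p_x) ≈ 73.09°.

≈ (3.4°N, 73.1°E)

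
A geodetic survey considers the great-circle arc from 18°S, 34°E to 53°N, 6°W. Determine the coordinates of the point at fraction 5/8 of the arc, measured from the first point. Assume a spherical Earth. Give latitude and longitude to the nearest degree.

Convert each endpoint to a unit vector on the sphere (x = cos φ cos λ, y = cos φ sin λ, z = sin φ).
The central angle between the endpoints is δ = arccos(p₁·p₂) ≈ 1.378 rad (79.0°).
Interpolate at f = 5/8 with slerp weights a = sin((1−f)δ)/sin δ ≈ 0.503, b = sin(fδ)/sin δ ≈ 0.773.
p = a·p₁ + b·p₂ ≈ (0.860, 0.219, 0.462); φ = arcsin(p_z) ≈ 27.50°, λ = atan2(p_y, p_x) ≈ 14.30°.

≈ 28°N, 14°E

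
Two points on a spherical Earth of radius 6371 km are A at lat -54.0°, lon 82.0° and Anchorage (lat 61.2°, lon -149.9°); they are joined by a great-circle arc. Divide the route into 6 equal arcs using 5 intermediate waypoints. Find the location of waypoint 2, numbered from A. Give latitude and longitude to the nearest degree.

≈ lat -14°, lon 122°

The haversine formula gives a central angle δ ≈ 2.654 rad (152.1°) between the endpoints.
Interpolate at f = 2/6 with slerp weights a = sin((1−f)δ)/sin δ ≈ 2.094, b = sin(fδ)/sin δ ≈ 1.653.
p = a·p₁ + b·p₂ ≈ (-0.518, 0.820, -0.246); φ = arcsin(p_z) ≈ -14.22°, λ = atan2(p_y, p_x) ≈ 122.28°.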